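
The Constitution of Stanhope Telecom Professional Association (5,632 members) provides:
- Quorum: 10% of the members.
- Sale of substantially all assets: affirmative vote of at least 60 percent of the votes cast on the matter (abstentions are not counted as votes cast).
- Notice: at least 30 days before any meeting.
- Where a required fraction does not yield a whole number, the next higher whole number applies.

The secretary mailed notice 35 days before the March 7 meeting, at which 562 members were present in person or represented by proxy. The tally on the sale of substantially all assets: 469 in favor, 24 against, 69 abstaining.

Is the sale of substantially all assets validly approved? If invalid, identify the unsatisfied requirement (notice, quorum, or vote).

Invalid — quorum requirement not satisfied.

Notice: 35 days given; 30 required. Satisfied.
Quorum: 10% of 5,632 = 563.20, rounded up to 564; 562 present. Not satisfied.
Vote: requires three-fifths of the votes cast (562 − 69 abstaining = 493); 3/5 of 493 = 295.80, rounded up to 296, so 296 needed; 469 in favor. Satisfied.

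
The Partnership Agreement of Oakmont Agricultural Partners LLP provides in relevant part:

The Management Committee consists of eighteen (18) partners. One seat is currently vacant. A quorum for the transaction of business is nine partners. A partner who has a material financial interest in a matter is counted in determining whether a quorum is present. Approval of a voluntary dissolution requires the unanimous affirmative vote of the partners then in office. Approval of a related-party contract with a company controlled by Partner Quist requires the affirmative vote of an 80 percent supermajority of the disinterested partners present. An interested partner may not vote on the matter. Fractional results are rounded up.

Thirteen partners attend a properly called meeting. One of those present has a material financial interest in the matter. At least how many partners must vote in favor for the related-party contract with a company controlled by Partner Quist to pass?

The related-party contract with a company controlled by Partner Quist requires four-fifths of the disinterested partners present (13 − 1 = 12).
4/5 of 12 = 9.60, rounded up to 10.

10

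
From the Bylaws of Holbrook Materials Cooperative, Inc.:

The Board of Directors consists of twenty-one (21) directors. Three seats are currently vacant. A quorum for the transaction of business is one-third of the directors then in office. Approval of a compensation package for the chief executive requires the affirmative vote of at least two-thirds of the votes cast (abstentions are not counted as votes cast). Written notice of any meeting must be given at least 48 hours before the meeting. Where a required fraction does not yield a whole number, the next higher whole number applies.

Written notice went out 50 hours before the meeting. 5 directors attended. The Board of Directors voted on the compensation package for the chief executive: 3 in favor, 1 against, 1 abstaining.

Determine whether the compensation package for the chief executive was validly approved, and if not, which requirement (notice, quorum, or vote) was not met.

Notice: 50 hours given; 48 required (50 ≥ 48). Satisfied.
Quorum: 5 present; quorum is 6. Not satisfied.
Vote: the compensation package for the chief executive requires two-thirds of the votes cast (5 present − 1 abstaining = 4). 2/3 of 4 = 2.67, rounded up to 3, so 3 affirmative votes are needed; 3 voted in favor. Satisfied. (Moot — without a quorum no business can be validly transacted.)

Invalid — quorum requirement not satisfied.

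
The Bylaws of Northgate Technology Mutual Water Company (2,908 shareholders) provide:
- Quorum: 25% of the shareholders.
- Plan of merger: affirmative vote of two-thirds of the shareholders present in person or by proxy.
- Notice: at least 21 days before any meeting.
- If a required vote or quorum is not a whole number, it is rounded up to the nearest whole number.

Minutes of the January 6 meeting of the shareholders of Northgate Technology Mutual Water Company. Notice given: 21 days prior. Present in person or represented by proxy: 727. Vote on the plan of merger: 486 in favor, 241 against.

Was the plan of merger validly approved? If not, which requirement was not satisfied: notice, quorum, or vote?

Notice: 21 days given; 21 required. Satisfied.
Quorum: 25% of 2,908 = 727; 727 present. Satisfied.
Vote: requires two-thirds of those present (727); 2/3 of 727 = 484.67, rounded up to 485, so 485 needed; 486 in favor. Satisfied.

Valid — all requirements satisfied.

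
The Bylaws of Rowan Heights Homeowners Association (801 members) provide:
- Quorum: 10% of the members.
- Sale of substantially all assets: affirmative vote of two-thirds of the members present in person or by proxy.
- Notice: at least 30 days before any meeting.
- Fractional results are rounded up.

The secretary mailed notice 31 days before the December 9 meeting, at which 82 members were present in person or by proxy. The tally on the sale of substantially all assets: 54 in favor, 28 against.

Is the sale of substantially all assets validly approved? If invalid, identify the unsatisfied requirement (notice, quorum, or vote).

Notice: 31 days given; 30 required. Satisfied.
Quorum: 10% of 801 = 80.10, rounded up to 81; 82 present. Satisfied.
Vote: requires two-thirds of those present (82); 2/3 of 82 = 54.67, rounded up to 55, so 55 needed; 54 in favor. Not satisfied.

Invalid — vote requirement not satisfied.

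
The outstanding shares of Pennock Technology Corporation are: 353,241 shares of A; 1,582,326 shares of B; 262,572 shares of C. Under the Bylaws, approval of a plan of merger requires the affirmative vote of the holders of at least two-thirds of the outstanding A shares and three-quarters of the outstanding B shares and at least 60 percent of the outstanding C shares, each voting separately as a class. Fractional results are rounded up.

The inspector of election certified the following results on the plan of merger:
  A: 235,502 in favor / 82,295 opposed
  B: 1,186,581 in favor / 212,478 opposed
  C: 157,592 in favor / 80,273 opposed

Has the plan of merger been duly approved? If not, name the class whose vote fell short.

A: 2/3 of 353241 = 235494; 235,494 required, 235,502 in favor — approved.
B: 3/4 of 1582326 = 1186744.50, rounded up to 1186745; 1,186,745 required, 1,186,581 in favor — not approved.
C: 3/5 of 262572 = 157543.20, rounded up to 157544; 157,544 required, 157,592 in favor — approved.

Not approved — the B shares did not give the required vote.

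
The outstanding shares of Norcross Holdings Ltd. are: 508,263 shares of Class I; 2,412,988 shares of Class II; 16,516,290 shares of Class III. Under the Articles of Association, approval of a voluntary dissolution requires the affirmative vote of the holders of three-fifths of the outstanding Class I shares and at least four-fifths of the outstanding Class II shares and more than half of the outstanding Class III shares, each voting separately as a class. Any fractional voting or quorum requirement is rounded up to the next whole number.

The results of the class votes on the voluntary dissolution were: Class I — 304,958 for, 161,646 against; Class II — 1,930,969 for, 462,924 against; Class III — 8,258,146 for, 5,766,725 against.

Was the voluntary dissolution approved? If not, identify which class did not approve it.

Approved — every class gave the required vote.

Class I: 3/5 of 508263 = 304957.80, rounded up to 304958; 304,958 required, 304,958 in favor — approved.
Class II: 4/5 of 2412988 = 1930390.40, rounded up to 1930391; 1,930,391 required, 1,930,969 in favor — approved.
Class III: a majority of 16516290 is 8258146; 8,258,146 required, 8,258,146 in favor — approved.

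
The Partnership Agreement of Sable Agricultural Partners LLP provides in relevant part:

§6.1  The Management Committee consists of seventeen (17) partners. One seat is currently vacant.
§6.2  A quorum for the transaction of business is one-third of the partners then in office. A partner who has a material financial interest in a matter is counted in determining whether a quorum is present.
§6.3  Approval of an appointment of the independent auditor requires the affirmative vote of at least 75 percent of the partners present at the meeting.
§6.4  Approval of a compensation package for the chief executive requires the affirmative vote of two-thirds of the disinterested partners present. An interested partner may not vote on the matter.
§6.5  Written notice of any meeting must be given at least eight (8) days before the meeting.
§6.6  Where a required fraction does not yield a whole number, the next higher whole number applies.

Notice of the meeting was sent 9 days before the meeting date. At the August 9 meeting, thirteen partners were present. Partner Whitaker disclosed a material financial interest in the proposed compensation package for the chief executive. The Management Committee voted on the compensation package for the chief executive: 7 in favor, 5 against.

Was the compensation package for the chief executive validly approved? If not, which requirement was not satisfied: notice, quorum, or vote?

Notice: 9 days given; 8 required (9 ≥ 8). Satisfied.
Quorum: 13 present (interested partners count toward quorum); quorum is 6. Satisfied.
Vote: the compensation package for the chief executive requires two-thirds of the disinterested partners present (13 − 1 = 12). 2/3 of 12 = 8, so 8 affirmative votes are needed; 7 voted in favor. Not satisfied.

Invalid — vote requirement not satisfied.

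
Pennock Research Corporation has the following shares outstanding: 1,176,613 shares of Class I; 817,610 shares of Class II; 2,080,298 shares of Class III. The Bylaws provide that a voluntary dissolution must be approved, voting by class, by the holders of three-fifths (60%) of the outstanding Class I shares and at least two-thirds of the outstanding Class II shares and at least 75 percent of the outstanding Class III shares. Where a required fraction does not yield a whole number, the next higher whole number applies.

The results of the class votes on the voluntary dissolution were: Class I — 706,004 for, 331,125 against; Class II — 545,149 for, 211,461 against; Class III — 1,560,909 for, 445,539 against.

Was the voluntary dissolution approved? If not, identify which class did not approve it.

Approved — every class gave the required vote.

Class I: 3/5 of 1176613 = 705967.80, rounded up to 705968; 705,968 required, 706,004 in favor — approved.
Class II: 2/3 of 817610 = 545073.33, rounded up to 545074; 545,074 required, 545,149 in favor — approved.
Class III: 3/4 of 2080298 = 1560223.50, rounded up to 1560224; 1,560,224 required, 1,560,909 in favor — approved.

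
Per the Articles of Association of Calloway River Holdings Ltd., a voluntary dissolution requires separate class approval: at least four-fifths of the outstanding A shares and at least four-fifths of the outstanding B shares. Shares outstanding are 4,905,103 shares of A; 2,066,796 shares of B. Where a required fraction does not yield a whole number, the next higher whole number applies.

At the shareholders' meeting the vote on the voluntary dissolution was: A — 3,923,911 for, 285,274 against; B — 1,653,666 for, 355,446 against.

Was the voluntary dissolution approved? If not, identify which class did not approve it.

Not approved — the A shares did not give the required vote.

A: 4/5 of 4905103 = 3924082.40, rounded up to 3924083; 3,924,083 required, 3,923,911 in favor — not approved.
B: 4/5 of 2066796 = 1653436.80, rounded up to 1653437; 1,653,437 required, 1,653,666 in favor — approved.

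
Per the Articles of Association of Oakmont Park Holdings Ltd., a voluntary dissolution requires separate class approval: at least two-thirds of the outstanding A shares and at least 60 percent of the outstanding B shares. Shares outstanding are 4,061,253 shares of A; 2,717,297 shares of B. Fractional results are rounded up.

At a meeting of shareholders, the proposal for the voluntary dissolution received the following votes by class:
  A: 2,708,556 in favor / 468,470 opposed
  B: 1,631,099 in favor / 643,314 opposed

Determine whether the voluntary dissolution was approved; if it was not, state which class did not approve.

A: 2/3 of 4061253 = 2707502; 2,707,502 required, 2,708,556 in favor — approved.
B: 3/5 of 2717297 = 1630378.20, rounded up to 1630379; 1,630,379 required, 1,631,099 in favor — approved.

Approved — every class gave the required vote.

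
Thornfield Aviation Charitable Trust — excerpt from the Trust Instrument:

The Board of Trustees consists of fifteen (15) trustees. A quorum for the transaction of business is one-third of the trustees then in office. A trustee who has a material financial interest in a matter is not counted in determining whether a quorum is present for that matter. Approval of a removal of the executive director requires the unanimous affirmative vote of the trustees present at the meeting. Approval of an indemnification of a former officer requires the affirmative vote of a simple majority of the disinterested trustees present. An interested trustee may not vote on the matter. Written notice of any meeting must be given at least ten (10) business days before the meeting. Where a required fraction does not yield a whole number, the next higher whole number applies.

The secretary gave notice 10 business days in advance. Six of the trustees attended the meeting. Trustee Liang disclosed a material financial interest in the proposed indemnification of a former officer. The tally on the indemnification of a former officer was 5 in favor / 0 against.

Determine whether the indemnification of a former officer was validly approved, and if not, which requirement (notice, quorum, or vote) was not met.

Notice: 10 business days given; 10 required (10 ≥ 10). Satisfied.
Quorum: 6 present, but the 1 interested trustee does not count, leaving 5. Quorum is 5. Satisfied.
Vote: the indemnification of a former officer requires a majority of the disinterested trustees present (6 − 1 = 5). A majority of 5 is 3, so 3 affirmative votes are needed; 5 voted in favor. Satisfied.

Valid — all requirements satisfied.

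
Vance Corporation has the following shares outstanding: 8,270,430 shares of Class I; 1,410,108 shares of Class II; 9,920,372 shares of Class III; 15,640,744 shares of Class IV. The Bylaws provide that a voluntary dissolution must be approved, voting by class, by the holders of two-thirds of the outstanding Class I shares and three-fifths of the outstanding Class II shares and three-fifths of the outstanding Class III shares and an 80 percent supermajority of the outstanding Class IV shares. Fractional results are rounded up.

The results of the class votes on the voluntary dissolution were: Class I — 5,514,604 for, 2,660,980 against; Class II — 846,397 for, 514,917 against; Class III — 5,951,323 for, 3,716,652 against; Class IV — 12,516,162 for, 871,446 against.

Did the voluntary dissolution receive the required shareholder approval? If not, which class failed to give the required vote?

Not approved — the Class III shares did not give the required vote.

Class I: 2/3 of 8270430 = 5513620; 5,513,620 required, 5,514,604 in favor — approved.
Class II: 3/5 of 1410108 = 846064.80, rounded up to 846065; 846,065 required, 846,397 in favor — approved.
Class III: 3/5 of 9920372 = 5952223.20, rounded up to 5952224; 5,952,224 required, 5,951,323 in favor — not approved.
Class IV: 4/5 of 15640744 = 12512595.20, rounded up to 12512596; 12,512,596 required, 12,516,162 in favor — approved.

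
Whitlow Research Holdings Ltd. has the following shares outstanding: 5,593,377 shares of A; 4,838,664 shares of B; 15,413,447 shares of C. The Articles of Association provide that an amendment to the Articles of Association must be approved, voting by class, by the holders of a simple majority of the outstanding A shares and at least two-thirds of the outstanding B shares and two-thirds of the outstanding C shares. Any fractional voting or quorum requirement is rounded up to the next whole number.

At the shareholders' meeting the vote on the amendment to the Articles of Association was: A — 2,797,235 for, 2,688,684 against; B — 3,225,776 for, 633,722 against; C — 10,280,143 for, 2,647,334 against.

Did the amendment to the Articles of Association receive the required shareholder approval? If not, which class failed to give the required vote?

Approved — every class gave the required vote.

A: a majority of 5593377 is 2796689; 2,796,689 required, 2,797,235 in favor — approved.
B: 2/3 of 4838664 = 3225776; 3,225,776 required, 3,225,776 in favor — approved.
C: 2/3 of 15413447 = 10275631.33, rounded up to 10275632; 10,275,632 required, 10,280,143 in favor — approved.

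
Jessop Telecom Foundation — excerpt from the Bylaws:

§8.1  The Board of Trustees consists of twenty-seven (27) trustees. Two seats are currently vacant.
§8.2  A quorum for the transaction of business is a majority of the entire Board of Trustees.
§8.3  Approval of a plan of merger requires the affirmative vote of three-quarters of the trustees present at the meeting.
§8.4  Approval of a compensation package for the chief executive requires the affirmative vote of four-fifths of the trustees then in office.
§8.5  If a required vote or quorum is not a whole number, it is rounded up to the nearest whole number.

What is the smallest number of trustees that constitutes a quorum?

A majority of 27 is 14.

14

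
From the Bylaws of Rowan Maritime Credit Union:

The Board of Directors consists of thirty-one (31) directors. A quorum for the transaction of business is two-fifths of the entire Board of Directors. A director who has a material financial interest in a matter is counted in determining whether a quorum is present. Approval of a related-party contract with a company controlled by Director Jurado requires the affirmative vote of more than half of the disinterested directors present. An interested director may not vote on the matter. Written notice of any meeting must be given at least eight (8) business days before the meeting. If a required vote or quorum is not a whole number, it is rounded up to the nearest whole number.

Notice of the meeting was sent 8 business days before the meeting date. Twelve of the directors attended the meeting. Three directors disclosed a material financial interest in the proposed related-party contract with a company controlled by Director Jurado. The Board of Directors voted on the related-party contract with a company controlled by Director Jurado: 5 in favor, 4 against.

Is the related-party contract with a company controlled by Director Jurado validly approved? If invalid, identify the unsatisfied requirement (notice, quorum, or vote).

Invalid — quorum requirement not satisfied.

Notice: 8 business days given; 8 required (8 ≥ 8). Satisfied.
Quorum: 12 present (interested directors count toward quorum); quorum is 13. Not satisfied.
Vote: the related-party contract with a company controlled by Director Jurado requires a majority of the disinterested directors present (12 − 3 = 9). A majority of 9 is 5, so 5 affirmative votes are needed; 5 voted in favor. Satisfied. (Moot — without a quorum no business can be validly transacted.)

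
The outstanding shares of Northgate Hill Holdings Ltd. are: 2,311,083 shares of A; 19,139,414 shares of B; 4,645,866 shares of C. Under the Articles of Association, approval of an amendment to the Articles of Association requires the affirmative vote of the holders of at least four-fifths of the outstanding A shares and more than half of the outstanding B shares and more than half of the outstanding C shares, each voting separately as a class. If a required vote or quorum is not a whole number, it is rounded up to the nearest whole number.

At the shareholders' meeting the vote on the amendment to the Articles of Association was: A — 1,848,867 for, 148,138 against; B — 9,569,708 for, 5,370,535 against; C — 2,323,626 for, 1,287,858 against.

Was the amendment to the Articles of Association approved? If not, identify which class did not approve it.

Approved — every class gave the required vote.

A: 4/5 of 2311083 = 1848866.40, rounded up to 1848867; 1,848,867 required, 1,848,867 in favor — approved.
B: a majority of 19139414 is 9569708; 9,569,708 required, 9,569,708 in favor — approved.
C: a majority of 4645866 is 2322934; 2,322,934 required, 2,323,626 in favor — approved.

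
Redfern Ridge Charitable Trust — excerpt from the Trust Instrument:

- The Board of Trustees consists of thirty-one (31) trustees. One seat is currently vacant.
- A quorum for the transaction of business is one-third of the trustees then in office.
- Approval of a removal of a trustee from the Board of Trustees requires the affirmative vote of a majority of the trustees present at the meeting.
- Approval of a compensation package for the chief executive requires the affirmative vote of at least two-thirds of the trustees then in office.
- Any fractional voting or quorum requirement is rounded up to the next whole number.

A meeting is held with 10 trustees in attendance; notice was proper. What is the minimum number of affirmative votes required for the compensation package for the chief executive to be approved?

20

The compensation package for the chief executive requires two-thirds of the trustees then in office (30).
2/3 of 30 = 20.
(Only 10 can vote, so the compensation package for the chief executive cannot pass at this meeting, but the required vote is still 20.)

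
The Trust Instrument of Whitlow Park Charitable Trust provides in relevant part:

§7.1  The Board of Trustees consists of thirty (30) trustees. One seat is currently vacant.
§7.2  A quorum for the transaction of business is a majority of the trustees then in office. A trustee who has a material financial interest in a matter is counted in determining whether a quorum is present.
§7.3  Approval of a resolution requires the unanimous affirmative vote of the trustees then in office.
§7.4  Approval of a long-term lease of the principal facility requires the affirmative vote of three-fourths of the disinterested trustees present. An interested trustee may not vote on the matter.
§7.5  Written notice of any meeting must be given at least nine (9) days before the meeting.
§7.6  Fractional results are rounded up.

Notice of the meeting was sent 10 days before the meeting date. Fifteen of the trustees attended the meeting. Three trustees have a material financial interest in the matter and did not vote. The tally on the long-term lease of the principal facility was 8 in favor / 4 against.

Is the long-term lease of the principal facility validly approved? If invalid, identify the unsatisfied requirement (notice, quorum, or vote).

Invalid — vote requirement not satisfied.

Notice: 10 days given; 9 required (10 ≥ 9). Satisfied.
Quorum: 15 present (interested trustees count toward quorum); quorum is 15. Satisfied.
Vote: the long-term lease of the principal facility requires three-fourths of the disinterested trustees present (15 − 3 = 12). 3/4 of 12 = 9, so 9 affirmative votes are needed; 8 voted in favor. Not satisfied.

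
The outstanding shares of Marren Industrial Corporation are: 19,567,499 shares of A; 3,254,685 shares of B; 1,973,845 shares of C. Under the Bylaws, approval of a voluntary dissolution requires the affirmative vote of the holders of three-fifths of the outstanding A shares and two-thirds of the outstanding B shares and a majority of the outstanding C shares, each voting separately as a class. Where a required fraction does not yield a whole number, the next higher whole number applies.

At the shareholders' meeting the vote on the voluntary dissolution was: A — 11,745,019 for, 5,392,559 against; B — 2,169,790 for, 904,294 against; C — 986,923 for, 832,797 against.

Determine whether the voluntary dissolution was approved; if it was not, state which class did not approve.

A: 3/5 of 19567499 = 11740499.40, rounded up to 11740500; 11,740,500 required, 11,745,019 in favor — approved.
B: 2/3 of 3254685 = 2169790; 2,169,790 required, 2,169,790 in favor — approved.
C: a majority of 1973845 is 986923; 986,923 required, 986,923 in favor — approved.

Approved — every class gave the required vote.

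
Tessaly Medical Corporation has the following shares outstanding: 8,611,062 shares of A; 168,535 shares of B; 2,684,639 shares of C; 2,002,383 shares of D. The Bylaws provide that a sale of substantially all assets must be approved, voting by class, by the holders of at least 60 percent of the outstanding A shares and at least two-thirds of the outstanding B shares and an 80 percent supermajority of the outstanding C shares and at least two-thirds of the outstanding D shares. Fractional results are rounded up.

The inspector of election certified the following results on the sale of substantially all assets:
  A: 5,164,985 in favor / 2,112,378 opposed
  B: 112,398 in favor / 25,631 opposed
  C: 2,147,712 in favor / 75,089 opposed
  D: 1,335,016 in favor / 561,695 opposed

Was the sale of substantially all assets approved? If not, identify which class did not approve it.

A: 3/5 of 8611062 = 5166637.20, rounded up to 5166638; 5,166,638 required, 5,164,985 in favor — not approved.
B: 2/3 of 168535 = 112356.67, rounded up to 112357; 112,357 required, 112,398 in favor — approved.
C: 4/5 of 2684639 = 2147711.20, rounded up to 2147712; 2,147,712 required, 2,147,712 in favor — approved.
D: 2/3 of 2002383 = 1334922; 1,334,922 required, 1,335,016 in favor — approved.

Not approved — the A shares did not give the required vote.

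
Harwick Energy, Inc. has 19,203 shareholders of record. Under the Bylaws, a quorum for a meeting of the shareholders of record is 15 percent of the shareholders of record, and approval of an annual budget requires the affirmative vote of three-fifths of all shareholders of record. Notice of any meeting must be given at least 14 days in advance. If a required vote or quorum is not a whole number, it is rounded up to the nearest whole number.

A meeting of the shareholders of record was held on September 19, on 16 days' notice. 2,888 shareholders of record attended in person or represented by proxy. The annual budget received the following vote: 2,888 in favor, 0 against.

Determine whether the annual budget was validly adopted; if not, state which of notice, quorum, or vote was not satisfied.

Notice: 16 days given; 14 required. Satisfied.
Quorum: 15% of 19,203 = 2,880.45, rounded up to 2,881; 2,888 present. Satisfied.
Vote: requires three-fifths of all shareholders of record (19,203); 3/5 of 19203 = 11521.80, rounded up to 11522, so 11,522 needed; 2,888 in favor. Not satisfied.

Invalid — vote requirement not satisfied.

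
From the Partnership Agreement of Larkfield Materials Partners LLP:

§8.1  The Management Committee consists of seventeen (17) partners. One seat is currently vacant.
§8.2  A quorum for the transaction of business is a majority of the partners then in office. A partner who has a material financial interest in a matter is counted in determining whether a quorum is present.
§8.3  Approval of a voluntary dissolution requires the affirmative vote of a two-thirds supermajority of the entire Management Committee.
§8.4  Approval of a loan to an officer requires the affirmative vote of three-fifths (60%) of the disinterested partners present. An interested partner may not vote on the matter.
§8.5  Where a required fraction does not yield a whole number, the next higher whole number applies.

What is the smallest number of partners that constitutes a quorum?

9

A majority of 16 is 9.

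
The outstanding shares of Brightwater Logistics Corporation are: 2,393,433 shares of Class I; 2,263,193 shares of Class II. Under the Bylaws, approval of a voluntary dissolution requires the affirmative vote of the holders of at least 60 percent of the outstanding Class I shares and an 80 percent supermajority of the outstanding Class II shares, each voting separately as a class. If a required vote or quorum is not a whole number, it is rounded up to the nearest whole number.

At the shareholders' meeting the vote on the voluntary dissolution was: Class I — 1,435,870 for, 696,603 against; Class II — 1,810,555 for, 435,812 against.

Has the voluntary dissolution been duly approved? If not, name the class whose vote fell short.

Class I: 3/5 of 2393433 = 1436059.80, rounded up to 1436060; 1,436,060 required, 1,435,870 in favor — not approved.
Class II: 4/5 of 2263193 = 1810554.40, rounded up to 1810555; 1,810,555 required, 1,810,555 in favor — approved.

Not approved — the Class I shares did not give the required vote.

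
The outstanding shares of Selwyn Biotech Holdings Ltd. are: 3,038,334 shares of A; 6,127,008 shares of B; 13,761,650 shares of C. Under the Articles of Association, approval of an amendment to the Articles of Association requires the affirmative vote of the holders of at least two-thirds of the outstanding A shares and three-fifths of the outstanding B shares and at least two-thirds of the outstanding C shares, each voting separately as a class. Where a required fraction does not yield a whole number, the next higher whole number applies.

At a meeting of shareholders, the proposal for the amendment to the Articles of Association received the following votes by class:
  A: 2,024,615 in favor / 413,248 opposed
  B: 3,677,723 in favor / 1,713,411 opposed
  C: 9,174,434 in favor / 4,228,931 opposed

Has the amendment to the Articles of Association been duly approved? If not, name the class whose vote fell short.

A: 2/3 of 3038334 = 2025556; 2,025,556 required, 2,024,615 in favor — not approved.
B: 3/5 of 6127008 = 3676204.80, rounded up to 3676205; 3,676,205 required, 3,677,723 in favor — approved.
C: 2/3 of 13761650 = 9174433.33, rounded up to 9174434; 9,174,434 required, 9,174,434 in favor — approved.

Not approved — the A shares did not give the required vote.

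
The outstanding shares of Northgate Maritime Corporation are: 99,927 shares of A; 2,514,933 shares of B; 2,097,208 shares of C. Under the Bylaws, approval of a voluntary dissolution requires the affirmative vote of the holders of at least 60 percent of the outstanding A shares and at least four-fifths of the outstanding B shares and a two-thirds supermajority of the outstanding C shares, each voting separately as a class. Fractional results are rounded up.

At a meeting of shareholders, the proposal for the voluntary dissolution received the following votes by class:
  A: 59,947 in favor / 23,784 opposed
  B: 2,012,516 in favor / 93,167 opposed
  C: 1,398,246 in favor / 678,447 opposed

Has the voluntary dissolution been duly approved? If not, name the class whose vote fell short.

Not approved — the A shares did not give the required vote.

A: 3/5 of 99927 = 59956.20, rounded up to 59957; 59,957 required, 59,947 in favor — not approved.
B: 4/5 of 2514933 = 2011946.40, rounded up to 2011947; 2,011,947 required, 2,012,516 in favor — approved.
C: 2/3 of 2097208 = 1398138.67, rounded up to 1398139; 1,398,139 required, 1,398,246 in favor — approved.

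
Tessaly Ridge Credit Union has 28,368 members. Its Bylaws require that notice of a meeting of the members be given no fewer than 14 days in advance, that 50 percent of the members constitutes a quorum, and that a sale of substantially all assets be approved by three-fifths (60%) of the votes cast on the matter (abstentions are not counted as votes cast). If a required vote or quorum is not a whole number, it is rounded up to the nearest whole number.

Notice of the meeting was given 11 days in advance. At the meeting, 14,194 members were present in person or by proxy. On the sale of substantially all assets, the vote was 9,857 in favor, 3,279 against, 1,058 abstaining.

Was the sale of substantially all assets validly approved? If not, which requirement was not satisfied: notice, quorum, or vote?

Notice: 11 days given; 14 required. Not satisfied.
Quorum: 50% of 28,368 = 14,184; 14,194 present. Satisfied.
Vote: requires three-fifths of the votes cast (14,194 − 1,058 abstaining = 13,136); 3/5 of 13136 = 7881.60, rounded up to 7882, so 7,882 needed; 9,857 in favor. Satisfied.

Invalid — notice requirement not satisfied.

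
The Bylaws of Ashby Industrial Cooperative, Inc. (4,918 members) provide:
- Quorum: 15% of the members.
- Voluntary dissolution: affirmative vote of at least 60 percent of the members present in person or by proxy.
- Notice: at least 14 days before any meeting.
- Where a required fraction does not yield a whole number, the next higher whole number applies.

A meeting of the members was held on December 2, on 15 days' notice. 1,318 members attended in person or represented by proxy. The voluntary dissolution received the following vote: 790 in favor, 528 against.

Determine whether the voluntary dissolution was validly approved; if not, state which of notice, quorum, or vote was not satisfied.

Invalid — vote requirement not satisfied.

Notice: 15 days given; 14 required. Satisfied.
Quorum: 15% of 4,918 = 737.70, rounded up to 738; 1,318 present. Satisfied.
Vote: requires three-fifths of those present (1,318); 3/5 of 1318 = 790.80, rounded up to 791, so 791 needed; 790 in favor. Not satisfied.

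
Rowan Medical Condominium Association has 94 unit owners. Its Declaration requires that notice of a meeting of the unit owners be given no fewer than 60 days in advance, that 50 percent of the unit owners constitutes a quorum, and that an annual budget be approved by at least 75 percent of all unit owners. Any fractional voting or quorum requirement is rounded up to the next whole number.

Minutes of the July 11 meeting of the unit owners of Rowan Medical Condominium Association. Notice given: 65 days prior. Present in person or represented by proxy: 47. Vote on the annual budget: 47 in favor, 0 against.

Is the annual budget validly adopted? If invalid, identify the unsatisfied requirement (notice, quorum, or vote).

Notice: 65 days given; 60 required. Satisfied.
Quorum: 50% of 94 = 47; 47 present. Satisfied.
Vote: requires three-fourths of all unit owners (94); 3/4 of 94 = 70.50, rounded up to 71, so 71 needed; 47 in favor. Not satisfied.

Invalid — vote requirement not satisfied.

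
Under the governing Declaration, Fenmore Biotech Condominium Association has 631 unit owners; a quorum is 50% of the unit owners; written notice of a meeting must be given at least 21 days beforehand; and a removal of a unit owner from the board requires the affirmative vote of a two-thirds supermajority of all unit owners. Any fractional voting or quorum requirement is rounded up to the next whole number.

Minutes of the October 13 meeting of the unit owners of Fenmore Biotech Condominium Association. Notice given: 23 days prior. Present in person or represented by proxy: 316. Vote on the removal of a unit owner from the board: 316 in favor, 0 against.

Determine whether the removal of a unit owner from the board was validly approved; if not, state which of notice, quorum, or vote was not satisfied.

Invalid — vote requirement not satisfied.

Notice: 23 days given; 21 required. Satisfied.
Quorum: 50% of 631 = 315.50, rounded up to 316; 316 present. Satisfied.
Vote: requires two-thirds of all unit owners (631); 2/3 of 631 = 420.67, rounded up to 421, so 421 needed; 316 in favor. Not satisfied.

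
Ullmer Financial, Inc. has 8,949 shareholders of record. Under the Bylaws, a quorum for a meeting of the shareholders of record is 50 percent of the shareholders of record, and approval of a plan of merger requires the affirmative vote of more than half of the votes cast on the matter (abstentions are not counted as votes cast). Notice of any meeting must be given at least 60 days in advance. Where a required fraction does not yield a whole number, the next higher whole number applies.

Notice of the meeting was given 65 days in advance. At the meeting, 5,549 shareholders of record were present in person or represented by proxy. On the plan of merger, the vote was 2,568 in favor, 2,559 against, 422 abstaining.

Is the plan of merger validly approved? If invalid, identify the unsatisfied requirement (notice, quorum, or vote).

Valid — all requirements satisfied.

Notice: 65 days given; 60 required. Satisfied.
Quorum: 50% of 8,949 = 4,474.50, rounded up to 4,475; 5,549 present. Satisfied.
Vote: requires a majority of the votes cast (5,549 − 422 abstaining = 5,127); a majority of 5127 is 2564, so 2,564 needed; 2,568 in favor. Satisfied.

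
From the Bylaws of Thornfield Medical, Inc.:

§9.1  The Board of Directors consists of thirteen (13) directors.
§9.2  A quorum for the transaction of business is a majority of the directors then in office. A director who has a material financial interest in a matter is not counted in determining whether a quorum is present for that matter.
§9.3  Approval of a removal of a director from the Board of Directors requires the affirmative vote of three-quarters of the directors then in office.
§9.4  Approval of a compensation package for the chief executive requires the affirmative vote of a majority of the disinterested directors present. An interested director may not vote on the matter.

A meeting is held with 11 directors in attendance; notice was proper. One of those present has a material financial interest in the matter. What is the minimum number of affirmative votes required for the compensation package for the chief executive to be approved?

6

The compensation package for the chief executive requires a majority of the disinterested directors present (11 − 1 = 10).
A majority of 10 is 6.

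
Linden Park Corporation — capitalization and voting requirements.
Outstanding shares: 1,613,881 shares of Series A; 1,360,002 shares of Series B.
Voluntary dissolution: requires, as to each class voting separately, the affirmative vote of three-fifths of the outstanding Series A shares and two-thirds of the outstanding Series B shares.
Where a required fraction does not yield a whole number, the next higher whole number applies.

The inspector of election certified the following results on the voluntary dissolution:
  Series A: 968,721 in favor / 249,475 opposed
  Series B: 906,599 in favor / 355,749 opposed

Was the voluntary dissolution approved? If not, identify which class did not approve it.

Not approved — the Series B shares did not give the required vote.

Series A: 3/5 of 1613881 = 968328.60, rounded up to 968329; 968,329 required, 968,721 in favor — approved.
Series B: 2/3 of 1360002 = 906668; 906,668 required, 906,599 in favor — not approved.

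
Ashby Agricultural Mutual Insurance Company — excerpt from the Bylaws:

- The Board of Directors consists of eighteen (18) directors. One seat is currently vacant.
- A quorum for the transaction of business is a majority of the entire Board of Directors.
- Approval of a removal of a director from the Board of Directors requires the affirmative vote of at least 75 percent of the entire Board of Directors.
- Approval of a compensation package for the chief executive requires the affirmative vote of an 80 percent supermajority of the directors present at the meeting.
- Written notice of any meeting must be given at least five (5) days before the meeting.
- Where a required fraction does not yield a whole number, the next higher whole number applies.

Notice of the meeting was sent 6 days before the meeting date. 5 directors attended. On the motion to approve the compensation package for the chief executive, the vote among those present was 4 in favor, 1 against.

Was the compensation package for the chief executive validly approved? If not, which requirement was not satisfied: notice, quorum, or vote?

Notice: 6 days given; 5 required (6 ≥ 5). Satisfied.
Quorum: 5 present; quorum is 10. Not satisfied.
Vote: the compensation package for the chief executive requires four-fifths of the directors present (5). 4/5 of 5 = 4, so 4 affirmative votes are needed; 4 voted in favor. Satisfied. (Moot — without a quorum no business can be validly transacted.)

Invalid — quorum requirement not satisfied.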